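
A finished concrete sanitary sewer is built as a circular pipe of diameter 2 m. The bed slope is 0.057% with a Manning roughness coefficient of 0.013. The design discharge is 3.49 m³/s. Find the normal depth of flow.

Manning's equation rearranged: A R^(2/3) = nQ / (1·√S) = 0.013 × 3.49 / (√0.00057) = 1.9.
Trying y = 1.38 m: A R^(2/3) = 1.626 — too small.
Trying y = 1.74 m: A R^(2/3) = 2.072 — too large.
Trying y = 1.57 m: A R^(2/3) = 1.898 — matches.

y_n = 1.57 m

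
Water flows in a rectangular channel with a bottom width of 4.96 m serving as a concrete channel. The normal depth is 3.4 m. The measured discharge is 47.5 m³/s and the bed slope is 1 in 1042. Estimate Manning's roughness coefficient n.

n = 0.014

Flow area A = b·y = 4.96 × 3.4 = 16.86 m². Wetted perimeter P = b + 2y = 4.96 + 2×3.4 = 11.76 m.
Hydraulic radius R = A/P = 16.86/11.76 = 1.434 m.
Rearranging Manning's equation: n = (1/Q) A R^(2/3) S^(1/2) = (1/47.5) × 16.86 × 1.434^(2/3) × √0.0009597 = 0.014.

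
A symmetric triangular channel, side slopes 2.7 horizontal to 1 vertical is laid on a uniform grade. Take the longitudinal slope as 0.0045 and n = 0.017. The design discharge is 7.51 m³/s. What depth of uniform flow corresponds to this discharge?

Manning's equation rearranged: A R^(2/3) = nQ / (1·√S) = 0.017 × 7.51 / (√0.0045) = 1.903.
Try y = 0.747 m: A R^(2/3) = 0.7486 — too small.
Try y = 1.23 m: A R^(2/3) = 2.83 — too large.
Try y = 1.06 m: A R^(2/3) = 1.903 — ≈ 1.903.

y_n = 1.06 m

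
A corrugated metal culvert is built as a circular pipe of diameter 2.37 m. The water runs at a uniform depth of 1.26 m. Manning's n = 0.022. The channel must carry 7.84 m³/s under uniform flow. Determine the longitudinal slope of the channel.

For a circular section of diameter D = 2.37 m at depth y = 1.26 m, the central angle is θ = 2 arccos(1 − 2y/D) = 3.268 rad. Then A = (D²/8)(θ − sin θ) = 2.383 m² and P = Dθ/2 = 3.873 m.
Hydraulic radius R = A/P = 2.383/3.873 = 0.6154 m.
From Manning's equation, S = [nQ / (1 A R^(2/3))]² = [0.022 × 7.84 / (1 × 2.383 × 0.6154^(2/3))]² = 0.01.

S = 0.01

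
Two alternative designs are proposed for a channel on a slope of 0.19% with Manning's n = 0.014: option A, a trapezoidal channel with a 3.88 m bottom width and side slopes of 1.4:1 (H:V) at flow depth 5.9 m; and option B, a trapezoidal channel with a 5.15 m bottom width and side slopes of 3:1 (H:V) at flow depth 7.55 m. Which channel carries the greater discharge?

channel B

Channel A: With bottom width b = 3.88 m and side slope z = 1.4: A = (b + zy)y = (3.88 + 1.4×5.9)×5.9 = 71.63 m²; P = b + 2y√(1+z²) = 3.88 + 2×5.9×1.72 = 24.18 m. Hydraulic radius R = A/P = 71.63/24.18 = 2.962 m. Q_A = (1/0.014)·71.63·2.962^(2/3)·√0.0019 = 460 m³/s.
Channel B: With bottom width b = 5.15 m and side slope z = 3: A = (b + zy)y = (5.15 + 3×7.55)×7.55 = 209.9 m²; P = b + 2y√(1+z²) = 5.15 + 2×7.55×3.162 = 52.9 m. Hydraulic radius R = A/P = 209.9/52.9 = 3.968 m. Q_B = (1/0.014)·209.9·3.968^(2/3)·√0.0019 = 1638 m³/s.
Q_A = 460 m³/s vs Q_B = 1638 m³/s, so channel B carries more.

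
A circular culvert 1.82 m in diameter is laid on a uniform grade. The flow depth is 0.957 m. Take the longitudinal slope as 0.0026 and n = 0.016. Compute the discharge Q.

Q = 2.67 m³/s

For a circular section of diameter D = 1.82 m at depth y = 0.957 m, the central angle is θ = 2 arccos(1 − 2y/D) = 3.245 rad. Then A = (D²/8)(θ − sin θ) = 1.386 m² and P = Dθ/2 = 2.953 m.
Hydraulic radius R = A/P = 1.386/2.953 = 0.4695 m.
Manning's equation: Q = (1/n) A R^(2/3) S^(1/2) = (1/0.016) × 1.386 × 0.4695^(2/3) × 0.0026^(1/2) = 2.67 m³/s.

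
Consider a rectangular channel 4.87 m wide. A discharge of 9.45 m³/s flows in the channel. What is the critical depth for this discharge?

y_c = 0.727 m

For a rectangular channel, critical depth y_c = (q²/g)^(1/3) where q = Q/b = 9.45/4.87 = 1.94 m²/s.
So y_c = (1.94²/9.81)^(1/3) = 0.727 m.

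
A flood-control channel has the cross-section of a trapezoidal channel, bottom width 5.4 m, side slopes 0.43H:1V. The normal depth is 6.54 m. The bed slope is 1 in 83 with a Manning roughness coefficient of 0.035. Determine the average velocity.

With bottom width b = 5.4 m and side slope z = 0.43: A = (b + zy)y = (5.4 + 0.43×6.54)×6.54 = 53.71 m²; P = b + 2y√(1+z²) = 5.4 + 2×6.54×1.089 = 19.64 m.
Hydraulic radius R = A/P = 53.71/19.64 = 2.735 m.
From Manning's equation, V = (1/n) R^(2/3) S^(1/2) = (1/0.035) × 2.735^(2/3) × 0.01205^(1/2) = 6.13 m/s.

V = 6.13 m/s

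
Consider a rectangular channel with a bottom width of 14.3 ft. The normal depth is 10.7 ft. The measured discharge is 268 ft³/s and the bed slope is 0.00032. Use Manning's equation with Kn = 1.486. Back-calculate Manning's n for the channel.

n = 0.04

Flow area A = b·y = 14.3 × 10.7 = 153 ft². Wetted perimeter P = b + 2y = 14.3 + 2×10.7 = 35.7 ft.
Hydraulic radius R = A/P = 153/35.7 = 4.286 ft.
Rearranging Manning's equation: n = (1.486/Q) A R^(2/3) S^(1/2) = (1.486/268) × 153 × 4.286^(2/3) × √0.00032 = 0.04.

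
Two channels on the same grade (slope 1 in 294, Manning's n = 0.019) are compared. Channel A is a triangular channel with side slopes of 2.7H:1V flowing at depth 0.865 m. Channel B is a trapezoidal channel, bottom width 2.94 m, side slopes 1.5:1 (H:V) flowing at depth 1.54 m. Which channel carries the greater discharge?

channel B

Channel A: For a triangular section with side slope z = 2.7: A = zy² = 2.7×0.865² = 2.02 m²; P = 2y√(1+z²) = 2×0.865×2.879 = 4.981 m. Hydraulic radius R = A/P = 2.02/4.981 = 0.4056 m. Q_A = (1/0.019)·2.02·0.4056^(2/3)·√0.003401 = 3.398 m³/s.
Channel B: With bottom width b = 2.94 m and side slope z = 1.5: A = (b + zy)y = (2.94 + 1.5×1.54)×1.54 = 8.085 m²; P = b + 2y√(1+z²) = 2.94 + 2×1.54×1.803 = 8.493 m. Hydraulic radius R = A/P = 8.085/8.493 = 0.952 m. Q_B = (1/0.019)·8.085·0.952^(2/3)·√0.003401 = 24.02 m³/s.
Q_A = 3.398 m³/s vs Q_B = 24.02 m³/s, so channel B carries more.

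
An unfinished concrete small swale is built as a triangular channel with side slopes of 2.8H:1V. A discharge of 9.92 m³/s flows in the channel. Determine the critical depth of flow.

At critical depth, Q² T / (g A³) = 1, i.e. A³/T = Q²/g = 9.92²/9.81 = 10.03.
Try y = 1.48 m: A³/T = 27.84 — too large.
Try y = 1.02 m: A³/T = 4.328 — too small.
Try y = 1.21 m: A³/T = 10.17 — matches.

y_c = 1.21 m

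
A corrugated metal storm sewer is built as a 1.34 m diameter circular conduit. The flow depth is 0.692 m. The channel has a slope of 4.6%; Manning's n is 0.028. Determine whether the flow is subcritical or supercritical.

For a circular section of diameter D = 1.34 m at depth y = 0.692 m, the central angle is θ = 2 arccos(1 − 2y/D) = 3.207 rad. Then A = (D²/8)(θ − sin θ) = 0.7346 m² and P = Dθ/2 = 2.149 m.
Hydraulic radius R = A/P = 0.7346/2.149 = 0.3419 m.
V = (1/n) R^(2/3) √S = (1/0.028) × 0.3419^(2/3) × √0.046 = 3.745 m/s. Hydraulic depth D_h = A/T = 0.7346/1.339 = 0.5485 m.
Froude number Fr = V/√(g·D_h) = 3.745/√(9.81×0.5485) = 1.61, which is greater than 1, so the flow is supercritical.

supercritical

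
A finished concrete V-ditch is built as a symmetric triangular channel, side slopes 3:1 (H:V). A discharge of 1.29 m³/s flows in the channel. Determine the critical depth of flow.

At critical depth, Q² T / (g A³) = 1, i.e. A³/T = Q²/g = 1.29²/9.81 = 0.1696.
At y = 0.445 m: A³/T = 0.07853 — low.
At y = 0.579 m: A³/T = 0.2928 — high.
At y = 0.519 m: A³/T = 0.1695 — close enough.

y_c = 0.519 m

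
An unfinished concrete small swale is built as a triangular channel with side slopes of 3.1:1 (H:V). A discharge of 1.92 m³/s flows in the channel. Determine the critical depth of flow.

y_c = 0.601 m

At critical depth, Q² T / (g A³) = 1, i.e. A³/T = Q²/g = 1.92²/9.81 = 0.3758.
At y = 0.483 m: A³/T = 0.1263 — too small.
At y = 0.682 m: A³/T = 0.7089 — too large.
At y = 0.601 m: A³/T = 0.3768 — close enough.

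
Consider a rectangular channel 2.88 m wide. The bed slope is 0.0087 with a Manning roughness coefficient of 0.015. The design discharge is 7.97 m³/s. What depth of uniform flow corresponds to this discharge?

y_n = 0.724 m

Manning's equation rearranged: A R^(2/3) = nQ / (1·√S) = 0.015 × 7.97 / (√0.0087) = 1.282.
Try y = 0.809 m: A R^(2/3) = 1.503 — high.
Try y = 0.603 m: A R^(2/3) = 0.9817 — low.
Try y = 0.724 m: A R^(2/3) = 1.281 — ≈ 1.282.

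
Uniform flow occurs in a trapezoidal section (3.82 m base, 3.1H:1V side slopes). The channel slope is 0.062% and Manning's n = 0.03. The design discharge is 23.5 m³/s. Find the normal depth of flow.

y_n = 2.22 m

Manning's equation rearranged: A R^(2/3) = nQ / (1·√S) = 0.03 × 23.5 / (√0.00062) = 28.31.
Trying y = 2.51 m: A R^(2/3) = 37.19 — over.
Trying y = 2.22 m: A R^(2/3) = 28.29 — close enough.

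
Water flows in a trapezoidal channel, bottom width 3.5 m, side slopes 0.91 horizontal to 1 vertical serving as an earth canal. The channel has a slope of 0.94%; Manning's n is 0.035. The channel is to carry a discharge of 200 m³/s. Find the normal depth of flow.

y_n = 5.03 m

Manning's equation rearranged: A R^(2/3) = nQ / (1·√S) = 0.035 × 200 / (√0.0094) = 72.2.
Try y = 3.44 m: A R^(2/3) = 33.52 — short.
Try y = 5.03 m: A R^(2/3) = 72.34 — matches.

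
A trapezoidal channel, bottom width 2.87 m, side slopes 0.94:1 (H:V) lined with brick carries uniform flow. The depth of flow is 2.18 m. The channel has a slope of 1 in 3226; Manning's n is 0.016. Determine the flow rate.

With bottom width b = 2.87 m and side slope z = 0.94: A = (b + zy)y = (2.87 + 0.94×2.18)×2.18 = 10.72 m²; P = b + 2y√(1+z²) = 2.87 + 2×2.18×1.372 = 8.854 m.
Hydraulic radius R = A/P = 10.72/8.854 = 1.211 m.
Manning's equation: Q = (1/n) A R^(2/3) S^(1/2) = (1/0.016) × 10.72 × 1.211^(2/3) × 0.00031^(1/2) = 13.4 m³/s.

Q = 13.4 m³/s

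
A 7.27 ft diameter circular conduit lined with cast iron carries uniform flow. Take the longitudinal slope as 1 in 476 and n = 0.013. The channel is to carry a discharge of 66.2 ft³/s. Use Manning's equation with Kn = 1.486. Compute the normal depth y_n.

Manning's equation rearranged: A R^(2/3) = nQ / (1.486·√S) = 0.013 × 66.2 / (1.486 × √0.002101) = 12.64.
Trying y = 2.5 ft: A R^(2/3) = 15.72 — too large.
Trying y = 1.71 ft: A R^(2/3) = 7.501 — too small.
Trying y = 2.23 ft: A R^(2/3) = 12.64 — matches.

y_n = 2.23 ft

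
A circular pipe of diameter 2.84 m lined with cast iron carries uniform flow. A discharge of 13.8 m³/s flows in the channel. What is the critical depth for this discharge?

At critical depth, Q² T / (g A³) = 1, i.e. A³/T = Q²/g = 13.8²/9.81 = 19.41.
At y = 2.03 m: A³/T = 44.34 — high.
At y = 1.13 m: A³/T = 4.665 — low.
At y = 1.64 m: A³/T = 19.4 — close enough.

y_c = 1.64 m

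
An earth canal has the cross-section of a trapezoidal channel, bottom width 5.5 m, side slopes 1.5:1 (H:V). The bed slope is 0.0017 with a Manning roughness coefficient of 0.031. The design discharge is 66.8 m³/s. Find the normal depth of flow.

Manning's equation rearranged: A R^(2/3) = nQ / (1·√S) = 0.031 × 66.8 / (√0.0017) = 50.22.
Trying y = 3.86 m: A R^(2/3) = 74.7 — over.
Trying y = 2.55 m: A R^(2/3) = 32.78 — short.
Trying y = 3.17 m: A R^(2/3) = 50.22 — ≈ 50.22.

y_n = 3.17 m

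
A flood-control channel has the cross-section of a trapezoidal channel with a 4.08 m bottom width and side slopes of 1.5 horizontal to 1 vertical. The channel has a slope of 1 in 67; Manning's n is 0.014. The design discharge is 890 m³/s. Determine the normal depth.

y_n = 4.83 m

Manning's equation rearranged: A R^(2/3) = nQ / (1·√S) = 0.014 × 890 / (√0.01493) = 102.
Trying y = 5.85 m: A R^(2/3) = 156 — too large.
Trying y = 4.16 m: A R^(2/3) = 73.72 — too small.
Trying y = 4.83 m: A R^(2/3) = 102 — matches.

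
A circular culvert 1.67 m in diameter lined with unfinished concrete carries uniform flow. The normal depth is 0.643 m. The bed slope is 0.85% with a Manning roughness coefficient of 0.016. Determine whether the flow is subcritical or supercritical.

supercritical

For a circular section of diameter D = 1.67 m at depth y = 0.643 m, the central angle is θ = 2 arccos(1 − 2y/D) = 2.678 rad. Then A = (D²/8)(θ − sin θ) = 0.7774 m² and P = Dθ/2 = 2.236 m.
Hydraulic radius R = A/P = 0.7774/2.236 = 0.3477 m.
V = (1/n) R^(2/3) √S = (1/0.016) × 0.3477^(2/3) × √0.0085 = 2.849 m/s. Hydraulic depth D_h = A/T = 0.7774/1.625 = 0.4783 m.
Froude number Fr = V/√(g·D_h) = 2.849/√(9.81×0.4783) = 1.32, which is greater than 1, so the flow is supercritical.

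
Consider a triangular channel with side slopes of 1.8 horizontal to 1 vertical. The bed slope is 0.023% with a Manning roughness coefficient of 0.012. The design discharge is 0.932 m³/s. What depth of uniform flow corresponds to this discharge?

y_n = 0.88 m

Manning's equation rearranged: A R^(2/3) = nQ / (1·√S) = 0.012 × 0.932 / (√0.00023) = 0.7375.
Try y = 0.722 m: A R^(2/3) = 0.4349 — short.
Try y = 0.959 m: A R^(2/3) = 0.9272 — over.
Try y = 0.88 m: A R^(2/3) = 0.7372 — close enough.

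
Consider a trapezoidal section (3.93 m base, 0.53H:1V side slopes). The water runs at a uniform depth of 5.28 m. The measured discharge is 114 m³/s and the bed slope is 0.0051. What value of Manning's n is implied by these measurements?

With bottom width b = 3.93 m and side slope z = 0.53: A = (b + zy)y = (3.93 + 0.53×5.28)×5.28 = 35.53 m²; P = b + 2y√(1+z²) = 3.93 + 2×5.28×1.132 = 15.88 m.
Hydraulic radius R = A/P = 35.53/15.88 = 2.237 m.
Rearranging Manning's equation: n = (1/Q) A R^(2/3) S^(1/2) = (1/114) × 35.53 × 2.237^(2/3) × √0.0051 = 0.0381.

n = 0.0381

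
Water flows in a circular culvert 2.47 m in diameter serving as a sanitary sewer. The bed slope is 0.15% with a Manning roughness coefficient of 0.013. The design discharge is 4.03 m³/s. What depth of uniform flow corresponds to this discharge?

Manning's equation rearranged: A R^(2/3) = nQ / (1·√S) = 0.013 × 4.03 / (√0.0015) = 1.353.
Try y = 0.781 m: A R^(2/3) = 0.753 — short.
Try y = 1.22 m: A R^(2/3) = 1.702 — over.
Try y = 1.07 m: A R^(2/3) = 1.353 — ≈ 1.353.

y_n = 1.07 m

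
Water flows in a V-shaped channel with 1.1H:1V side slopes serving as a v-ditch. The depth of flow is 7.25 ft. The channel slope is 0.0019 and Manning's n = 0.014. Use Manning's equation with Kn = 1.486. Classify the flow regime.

For a triangular section with side slope z = 1.1: A = zy² = 1.1×7.25² = 57.82 ft²; P = 2y√(1+z²) = 2×7.25×1.487 = 21.56 ft.
Hydraulic radius R = A/P = 57.82/21.56 = 2.682 ft.
V = (1.486/n) R^(2/3) √S = (1.486/0.014) × 2.682^(2/3) × √0.0019 = 8.932 ft/s. Hydraulic depth D_h = A/T = 57.82/15.95 = 3.625 ft.
Froude number Fr = V/√(g·D_h) = 8.932/√(32.2×3.625) = 0.827, which is less than 1, so the flow is subcritical.

subcritical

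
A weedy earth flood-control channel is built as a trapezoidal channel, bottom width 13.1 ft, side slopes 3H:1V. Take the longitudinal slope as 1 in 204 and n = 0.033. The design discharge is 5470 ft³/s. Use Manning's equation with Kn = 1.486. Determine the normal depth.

Manning's equation rearranged: A R^(2/3) = nQ / (1.486·√S) = 0.033 × 5470 / (1.486 × √0.004902) = 1735.
Trying y = 9.77 ft: A R^(2/3) = 1296 — low.
Trying y = 12.8 ft: A R^(2/3) = 2414 — high.
Trying y = 11.1 ft: A R^(2/3) = 1735 — close enough.

y_n = 11.1 ft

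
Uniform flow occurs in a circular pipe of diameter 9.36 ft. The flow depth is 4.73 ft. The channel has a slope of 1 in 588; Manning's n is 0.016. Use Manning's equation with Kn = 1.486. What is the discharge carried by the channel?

Q = 236 ft³/s

For a circular section of diameter D = 9.36 ft at depth y = 4.73 ft, the central angle is θ = 2 arccos(1 − 2y/D) = 3.163 rad. Then A = (D²/8)(θ − sin θ) = 34.87 ft² and P = Dθ/2 = 14.8 ft.
Hydraulic radius R = A/P = 34.87/14.8 = 2.356 ft.
Manning's equation: Q = (1.486/n) A R^(2/3) S^(1/2) = (1.486/0.016) × 34.87 × 2.356^(2/3) × 0.001701^(1/2) = 236 ft³/s.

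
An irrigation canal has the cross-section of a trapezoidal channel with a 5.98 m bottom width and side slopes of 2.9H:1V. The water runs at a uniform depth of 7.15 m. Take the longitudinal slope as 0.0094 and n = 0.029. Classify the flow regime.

With bottom width b = 5.98 m and side slope z = 2.9: A = (b + zy)y = (5.98 + 2.9×7.15)×7.15 = 191 m²; P = b + 2y√(1+z²) = 5.98 + 2×7.15×3.068 = 49.85 m.
Hydraulic radius R = A/P = 191/49.85 = 3.832 m.
V = (1/n) R^(2/3) √S = (1/0.029) × 3.832^(2/3) × √0.0094 = 8.187 m/s. Hydraulic depth D_h = A/T = 191/47.45 = 4.026 m.
Froude number Fr = V/√(g·D_h) = 8.187/√(9.81×4.026) = 1.3, which is greater than 1, so the flow is supercritical.

supercritical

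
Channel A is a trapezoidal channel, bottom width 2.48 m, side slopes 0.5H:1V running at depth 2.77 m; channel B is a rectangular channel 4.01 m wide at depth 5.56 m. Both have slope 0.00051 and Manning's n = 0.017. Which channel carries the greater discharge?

Channel A: With bottom width b = 2.48 m and side slope z = 0.5: A = (b + zy)y = (2.48 + 0.5×2.77)×2.77 = 10.71 m²; P = b + 2y√(1+z²) = 2.48 + 2×2.77×1.118 = 8.674 m. Hydraulic radius R = A/P = 10.71/8.674 = 1.234 m. Q_A = (1/0.017)·10.71·1.234^(2/3)·√0.00051 = 16.36 m³/s.
Channel B: Flow area A = b·y = 4.01 × 5.56 = 22.3 m². Wetted perimeter P = b + 2y = 4.01 + 2×5.56 = 15.13 m. Hydraulic radius R = A/P = 22.3/15.13 = 1.474 m. Q_B = (1/0.017)·22.3·1.474^(2/3)·√0.00051 = 38.35 m³/s.
Q_A = 16.36 m³/s vs Q_B = 38.35 m³/s, so channel B carries more.

channel B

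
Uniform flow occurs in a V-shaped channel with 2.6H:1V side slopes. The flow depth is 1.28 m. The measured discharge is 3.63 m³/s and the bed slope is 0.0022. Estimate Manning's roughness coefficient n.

n = 0.039

For a triangular section with side slope z = 2.6: A = zy² = 2.6×1.28² = 4.26 m²; P = 2y√(1+z²) = 2×1.28×2.786 = 7.131 m.
Hydraulic radius R = A/P = 4.26/7.131 = 0.5973 m.
Rearranging Manning's equation: n = (1/Q) A R^(2/3) S^(1/2) = (1/3.63) × 4.26 × 0.5973^(2/3) × √0.0022 = 0.039.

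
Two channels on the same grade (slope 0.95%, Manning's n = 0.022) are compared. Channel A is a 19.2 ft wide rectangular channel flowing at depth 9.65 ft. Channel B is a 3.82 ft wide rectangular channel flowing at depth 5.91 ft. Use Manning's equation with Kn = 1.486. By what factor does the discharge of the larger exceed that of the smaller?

18.3

Channel A: Flow area A = b·y = 19.2 × 9.65 = 185.3 ft². Wetted perimeter P = b + 2y = 19.2 + 2×9.65 = 38.5 ft. Hydraulic radius R = A/P = 185.3/38.5 = 4.812 ft. Q_A = (1.486/0.022)·185.3·4.812^(2/3)·√0.0095 = 3477 ft³/s.
Channel B: Flow area A = b·y = 3.82 × 5.91 = 22.58 ft². Wetted perimeter P = b + 2y = 3.82 + 2×5.91 = 15.64 ft. Hydraulic radius R = A/P = 22.58/15.64 = 1.443 ft. Q_B = (1.486/0.022)·22.58·1.443^(2/3)·√0.0095 = 189.8 ft³/s.
The larger discharge is 3477 ft³/s and the smaller is 189.8 ft³/s; the ratio is 18.3.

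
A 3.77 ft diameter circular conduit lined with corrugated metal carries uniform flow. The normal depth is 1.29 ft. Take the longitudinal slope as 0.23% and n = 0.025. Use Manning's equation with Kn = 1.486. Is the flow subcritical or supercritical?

For a circular section of diameter D = 3.77 ft at depth y = 1.29 ft, the central angle is θ = 2 arccos(1 − 2y/D) = 2.499 rad. Then A = (D²/8)(θ − sin θ) = 3.376 ft² and P = Dθ/2 = 4.711 ft.
Hydraulic radius R = A/P = 3.376/4.711 = 0.7166 ft.
V = (1.486/n) R^(2/3) √S = (1.486/0.025) × 0.7166^(2/3) × √0.0023 = 2.283 ft/s. Hydraulic depth D_h = A/T = 3.376/3.577 = 0.9438 ft.
Froude number Fr = V/√(g·D_h) = 2.283/√(32.2×0.9438) = 0.414, which is less than 1, so the flow is subcritical.

subcritical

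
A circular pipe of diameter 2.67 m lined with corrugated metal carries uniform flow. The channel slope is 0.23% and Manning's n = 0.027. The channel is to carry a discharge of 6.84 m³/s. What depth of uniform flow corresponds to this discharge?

y_n = 1.98 m

Manning's equation rearranged: A R^(2/3) = nQ / (1·√S) = 0.027 × 6.84 / (√0.0023) = 3.851.
At y = 1.62 m: A R^(2/3) = 2.922 — too small.
At y = 2.48 m: A R^(2/3) = 4.597 — too large.
At y = 1.98 m: A R^(2/3) = 3.848 — matches.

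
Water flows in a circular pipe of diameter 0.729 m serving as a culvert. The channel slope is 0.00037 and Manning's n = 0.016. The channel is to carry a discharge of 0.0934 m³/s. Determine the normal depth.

y_n = 0.398 m

Manning's equation rearranged: A R^(2/3) = nQ / (1·√S) = 0.016 × 0.0934 / (√0.00037) = 0.07769.
Trying y = 0.353 m: A R^(2/3) = 0.06351 — too small.
Trying y = 0.478 m: A R^(2/3) = 0.1028 — too large.
Trying y = 0.398 m: A R^(2/3) = 0.07765 — close enough.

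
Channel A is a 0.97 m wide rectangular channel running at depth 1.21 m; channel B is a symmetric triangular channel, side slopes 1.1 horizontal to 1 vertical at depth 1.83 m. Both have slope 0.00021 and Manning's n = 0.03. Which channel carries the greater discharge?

Channel A: Flow area A = b·y = 0.97 × 1.21 = 1.174 m². Wetted perimeter P = b + 2y = 0.97 + 2×1.21 = 3.39 m. Hydraulic radius R = A/P = 1.174/3.39 = 0.3462 m. Q_A = (1/0.03)·1.174·0.3462^(2/3)·√0.00021 = 0.2795 m³/s.
Channel B: For a triangular section with side slope z = 1.1: A = zy² = 1.1×1.83² = 3.684 m²; P = 2y√(1+z²) = 2×1.83×1.487 = 5.441 m. Hydraulic radius R = A/P = 3.684/5.441 = 0.677 m. Q_B = (1/0.03)·3.684·0.677^(2/3)·√0.00021 = 1.372 m³/s.
Q_A = 0.2795 m³/s vs Q_B = 1.372 m³/s, so channel B carries more.

channel B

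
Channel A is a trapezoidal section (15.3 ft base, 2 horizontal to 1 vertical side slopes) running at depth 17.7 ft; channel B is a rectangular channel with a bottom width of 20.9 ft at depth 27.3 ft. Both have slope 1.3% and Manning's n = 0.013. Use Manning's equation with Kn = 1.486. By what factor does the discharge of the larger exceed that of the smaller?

1.83

Channel A: With bottom width b = 15.3 ft and side slope z = 2: A = (b + zy)y = (15.3 + 2×17.7)×17.7 = 897.4 ft²; P = b + 2y√(1+z²) = 15.3 + 2×17.7×2.236 = 94.46 ft. Hydraulic radius R = A/P = 897.4/94.46 = 9.501 ft. Q_A = (1.486/0.013)·897.4·9.501^(2/3)·√0.013 = 52460 ft³/s.
Channel B: Flow area A = b·y = 20.9 × 27.3 = 570.6 ft². Wetted perimeter P = b + 2y = 20.9 + 2×27.3 = 75.5 ft. Hydraulic radius R = A/P = 570.6/75.5 = 7.557 ft. Q_B = (1.486/0.013)·570.6·7.557^(2/3)·√0.013 = 28640 ft³/s.
The larger discharge is 52460 ft³/s and the smaller is 28640 ft³/s; the ratio is 1.83.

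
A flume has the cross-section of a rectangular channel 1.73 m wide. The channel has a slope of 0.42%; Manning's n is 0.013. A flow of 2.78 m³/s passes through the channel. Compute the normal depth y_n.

y_n = 0.631 m

Manning's equation rearranged: A R^(2/3) = nQ / (1·√S) = 0.013 × 2.78 / (√0.0042) = 0.5577.
Trying y = 0.695 m: A R^(2/3) = 0.6367 — over.
Trying y = 0.631 m: A R^(2/3) = 0.5574 — ≈ 0.5577.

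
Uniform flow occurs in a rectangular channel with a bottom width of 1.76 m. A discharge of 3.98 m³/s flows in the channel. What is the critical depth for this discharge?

For a rectangular channel, critical depth y_c = (q²/g)^(1/3) where q = Q/b = 3.98/1.76 = 2.261 m²/s.
So y_c = (2.261²/9.81)^(1/3) = 0.805 m.

y_c = 0.805 m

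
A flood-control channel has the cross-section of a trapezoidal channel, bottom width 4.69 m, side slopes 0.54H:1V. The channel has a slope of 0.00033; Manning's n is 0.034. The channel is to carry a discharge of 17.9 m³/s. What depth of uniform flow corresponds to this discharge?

y_n = 3.45 m

Manning's equation rearranged: A R^(2/3) = nQ / (1·√S) = 0.034 × 17.9 / (√0.00033) = 33.5.
Trying y = 2.69 m: A R^(2/3) = 21.93 — low.
Trying y = 3.45 m: A R^(2/3) = 33.5 — close enough.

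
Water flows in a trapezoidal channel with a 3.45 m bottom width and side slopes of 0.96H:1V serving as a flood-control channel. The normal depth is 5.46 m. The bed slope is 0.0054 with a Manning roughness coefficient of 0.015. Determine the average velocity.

With bottom width b = 3.45 m and side slope z = 0.96: A = (b + zy)y = (3.45 + 0.96×5.46)×5.46 = 47.46 m²; P = b + 2y√(1+z²) = 3.45 + 2×5.46×1.386 = 18.59 m.
Hydraulic radius R = A/P = 47.46/18.59 = 2.553 m.
From Manning's equation, V = (1/n) R^(2/3) S^(1/2) = (1/0.015) × 2.553^(2/3) × 0.0054^(1/2) = 9.15 m/s.

V = 9.15 m/s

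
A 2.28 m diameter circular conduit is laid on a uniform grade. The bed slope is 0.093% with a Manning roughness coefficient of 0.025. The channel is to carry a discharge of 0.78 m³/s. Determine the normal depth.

Manning's equation rearranged: A R^(2/3) = nQ / (1·√S) = 0.025 × 0.78 / (√0.00093) = 0.6394.
At y = 0.824 m: A R^(2/3) = 0.7838 — high.
At y = 0.591 m: A R^(2/3) = 0.413 — low.
At y = 0.74 m: A R^(2/3) = 0.6395 — close enough.

y_n = 0.74 m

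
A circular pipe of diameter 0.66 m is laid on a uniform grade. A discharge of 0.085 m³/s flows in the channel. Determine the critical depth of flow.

y_c = 0.18 m

At critical depth, Q² T / (g A³) = 1, i.e. A³/T = Q²/g = 0.085²/9.81 = 0.0007365.
Trying y = 0.217 m: A³/T = 0.001516 — high.
Trying y = 0.18 m: A³/T = 0.0007345 — close enough.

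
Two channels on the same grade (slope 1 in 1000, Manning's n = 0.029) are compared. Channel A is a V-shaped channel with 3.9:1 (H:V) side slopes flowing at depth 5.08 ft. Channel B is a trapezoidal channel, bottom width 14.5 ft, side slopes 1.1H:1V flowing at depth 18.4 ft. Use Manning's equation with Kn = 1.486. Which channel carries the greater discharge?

Channel A: For a triangular section with side slope z = 3.9: A = zy² = 3.9×5.08² = 100.6 ft²; P = 2y√(1+z²) = 2×5.08×4.026 = 40.91 ft. Hydraulic radius R = A/P = 100.6/40.91 = 2.46 ft. Q_A = (1.486/0.029)·100.6·2.46^(2/3)·√0.001 = 297.2 ft³/s.
Channel B: With bottom width b = 14.5 ft and side slope z = 1.1: A = (b + zy)y = (14.5 + 1.1×18.4)×18.4 = 639.2 ft²; P = b + 2y√(1+z²) = 14.5 + 2×18.4×1.487 = 69.21 ft. Hydraulic radius R = A/P = 639.2/69.21 = 9.236 ft. Q_B = (1.486/0.029)·639.2·9.236^(2/3)·√0.001 = 4560 ft³/s.
Q_A = 297.2 ft³/s vs Q_B = 4560 ft³/s, so channel B carries more.

channel B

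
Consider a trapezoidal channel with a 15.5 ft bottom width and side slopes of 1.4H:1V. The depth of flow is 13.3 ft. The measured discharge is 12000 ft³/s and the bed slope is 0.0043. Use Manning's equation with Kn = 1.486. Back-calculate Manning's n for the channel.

n = 0.014

With bottom width b = 15.5 ft and side slope z = 1.4: A = (b + zy)y = (15.5 + 1.4×13.3)×13.3 = 453.8 ft²; P = b + 2y√(1+z²) = 15.5 + 2×13.3×1.72 = 61.26 ft.
Hydraulic radius R = A/P = 453.8/61.26 = 7.407 ft.
Rearranging Manning's equation: n = (1.486/Q) A R^(2/3) S^(1/2) = (1.486/12000) × 453.8 × 7.407^(2/3) × √0.0043 = 0.014.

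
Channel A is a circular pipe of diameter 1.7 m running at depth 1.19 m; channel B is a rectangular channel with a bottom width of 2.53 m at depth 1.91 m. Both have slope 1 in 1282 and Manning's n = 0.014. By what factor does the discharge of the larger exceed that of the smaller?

3.75

Channel A: For a circular section of diameter D = 1.7 m at depth y = 1.19 m, the central angle is θ = 2 arccos(1 − 2y/D) = 3.965 rad. Then A = (D²/8)(θ − sin θ) = 1.697 m² and P = Dθ/2 = 3.37 m. Hydraulic radius R = A/P = 1.697/3.37 = 0.5036 m. Q_A = (1/0.014)·1.697·0.5036^(2/3)·√0.00078 = 2.143 m³/s.
Channel B: Flow area A = b·y = 2.53 × 1.91 = 4.832 m². Wetted perimeter P = b + 2y = 2.53 + 2×1.91 = 6.35 m. Hydraulic radius R = A/P = 4.832/6.35 = 0.761 m. Q_B = (1/0.014)·4.832·0.761^(2/3)·√0.00078 = 8.035 m³/s.
The larger discharge is 8.035 m³/s and the smaller is 2.143 m³/s; the ratio is 3.75.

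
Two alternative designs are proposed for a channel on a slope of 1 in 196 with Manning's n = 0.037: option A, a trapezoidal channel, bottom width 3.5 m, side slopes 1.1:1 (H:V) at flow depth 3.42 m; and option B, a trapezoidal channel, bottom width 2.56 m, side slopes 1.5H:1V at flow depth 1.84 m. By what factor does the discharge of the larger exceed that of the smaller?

3.62

Channel A: With bottom width b = 3.5 m and side slope z = 1.1: A = (b + zy)y = (3.5 + 1.1×3.42)×3.42 = 24.84 m²; P = b + 2y√(1+z²) = 3.5 + 2×3.42×1.487 = 13.67 m. Hydraulic radius R = A/P = 24.84/13.67 = 1.817 m. Q_A = (1/0.037)·24.84·1.817^(2/3)·√0.005102 = 71.39 m³/s.
Channel B: With bottom width b = 2.56 m and side slope z = 1.5: A = (b + zy)y = (2.56 + 1.5×1.84)×1.84 = 9.789 m²; P = b + 2y√(1+z²) = 2.56 + 2×1.84×1.803 = 9.194 m. Hydraulic radius R = A/P = 9.789/9.194 = 1.065 m. Q_B = (1/0.037)·9.789·1.065^(2/3)·√0.005102 = 19.7 m³/s.
The larger discharge is 71.39 m³/s and the smaller is 19.7 m³/s; the ratio is 3.62.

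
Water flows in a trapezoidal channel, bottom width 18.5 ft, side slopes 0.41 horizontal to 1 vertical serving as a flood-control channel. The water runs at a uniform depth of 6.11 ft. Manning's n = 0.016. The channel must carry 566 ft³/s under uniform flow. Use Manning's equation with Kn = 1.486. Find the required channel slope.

S = 0.00035

With bottom width b = 18.5 ft and side slope z = 0.41: A = (b + zy)y = (18.5 + 0.41×6.11)×6.11 = 128.3 ft²; P = b + 2y√(1+z²) = 18.5 + 2×6.11×1.081 = 31.71 ft.
Hydraulic radius R = A/P = 128.3/31.71 = 4.048 ft.
From Manning's equation, S = [nQ / (1.486 A R^(2/3))]² = [0.016 × 566 / (1.486 × 128.3 × 4.048^(2/3))]² = 0.00035.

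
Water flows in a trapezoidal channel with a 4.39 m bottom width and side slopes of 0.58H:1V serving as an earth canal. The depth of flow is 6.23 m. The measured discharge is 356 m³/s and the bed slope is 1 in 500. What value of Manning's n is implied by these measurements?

With bottom width b = 4.39 m and side slope z = 0.58: A = (b + zy)y = (4.39 + 0.58×6.23)×6.23 = 49.86 m²; P = b + 2y√(1+z²) = 4.39 + 2×6.23×1.156 = 18.79 m.
Hydraulic radius R = A/P = 49.86/18.79 = 2.653 m.
Rearranging Manning's equation: n = (1/Q) A R^(2/3) S^(1/2) = (1/356) × 49.86 × 2.653^(2/3) × √0.002 = 0.012.

n = 0.012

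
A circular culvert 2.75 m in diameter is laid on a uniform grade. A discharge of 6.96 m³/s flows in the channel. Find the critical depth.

At critical depth, Q² T / (g A³) = 1, i.e. A³/T = Q²/g = 6.96²/9.81 = 4.938.
Trying y = 1.45 m: A³/T = 11.67 — over.
Trying y = 1.16 m: A³/T = 4.969 — matches.

y_c = 1.16 m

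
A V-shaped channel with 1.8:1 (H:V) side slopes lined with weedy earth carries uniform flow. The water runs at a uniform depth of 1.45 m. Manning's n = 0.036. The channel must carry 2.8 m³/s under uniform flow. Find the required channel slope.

For a triangular section with side slope z = 1.8: A = zy² = 1.8×1.45² = 3.784 m²; P = 2y√(1+z²) = 2×1.45×2.059 = 5.971 m.
Hydraulic radius R = A/P = 3.784/5.971 = 0.6338 m.
From Manning's equation, S = [nQ / (1 A R^(2/3))]² = [0.036 × 2.8 / (1 × 3.784 × 0.6338^(2/3))]² = 0.0013.

S = 0.0013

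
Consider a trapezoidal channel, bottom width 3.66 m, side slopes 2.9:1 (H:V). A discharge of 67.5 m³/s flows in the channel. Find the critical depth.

At critical depth, Q² T / (g A³) = 1, i.e. A³/T = Q²/g = 67.5²/9.81 = 464.4.
At y = 1.41 m: A³/T = 110.2 — too small.
At y = 2.29 m: A³/T = 774.8 — too large.
At y = 2.02 m: A³/T = 462.2 — ≈ 464.4.

y_c = 2.02 m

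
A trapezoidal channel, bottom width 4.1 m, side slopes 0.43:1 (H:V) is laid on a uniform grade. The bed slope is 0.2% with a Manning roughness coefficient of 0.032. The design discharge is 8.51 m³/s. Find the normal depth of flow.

y_n = 1.38 m

Manning's equation rearranged: A R^(2/3) = nQ / (1·√S) = 0.032 × 8.51 / (√0.002) = 6.089.
Trying y = 1.71 m: A R^(2/3) = 8.579 — over.
Trying y = 1.01 m: A R^(2/3) = 3.703 — short.
Trying y = 1.38 m: A R^(2/3) = 6.09 — matches.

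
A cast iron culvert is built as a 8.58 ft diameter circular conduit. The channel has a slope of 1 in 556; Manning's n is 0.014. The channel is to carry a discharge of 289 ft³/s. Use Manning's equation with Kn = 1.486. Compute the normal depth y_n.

y_n = 5.13 ft

Manning's equation rearranged: A R^(2/3) = nQ / (1.486·√S) = 0.014 × 289 / (1.486 × √0.001799) = 64.2.
At y = 5.73 ft: A R^(2/3) = 75.56 — high.
At y = 4.43 ft: A R^(2/3) = 50.76 — low.
At y = 5.13 ft: A R^(2/3) = 64.26 — close enough.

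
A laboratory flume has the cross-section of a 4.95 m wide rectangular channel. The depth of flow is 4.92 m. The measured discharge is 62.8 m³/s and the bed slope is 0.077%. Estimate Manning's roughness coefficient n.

n = 0.015

Flow area A = b·y = 4.95 × 4.92 = 24.35 m². Wetted perimeter P = b + 2y = 4.95 + 2×4.92 = 14.79 m.
Hydraulic radius R = A/P = 24.35/14.79 = 1.647 m.
Rearranging Manning's equation: n = (1/Q) A R^(2/3) S^(1/2) = (1/62.8) × 24.35 × 1.647^(2/3) × √0.00077 = 0.015.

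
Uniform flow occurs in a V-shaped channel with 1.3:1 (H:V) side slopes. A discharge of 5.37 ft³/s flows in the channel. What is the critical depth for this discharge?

At critical depth, Q² T / (g A³) = 1, i.e. A³/T = Q²/g = 5.37²/32.2 = 0.8956.
Try y = 1.19 ft: A³/T = 2.016 — too large.
Try y = 0.846 ft: A³/T = 0.3662 — too small.
Try y = 1.01 ft: A³/T = 0.8881 — matches.

y_c = 1.01 ft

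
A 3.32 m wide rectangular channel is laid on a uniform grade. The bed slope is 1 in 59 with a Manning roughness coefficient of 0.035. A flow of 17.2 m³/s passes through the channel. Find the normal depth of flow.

Manning's equation rearranged: A R^(2/3) = nQ / (1·√S) = 0.035 × 17.2 / (√0.01695) = 4.624.
At y = 2.04 m: A R^(2/3) = 6.384 — too large.
At y = 1.28 m: A R^(2/3) = 3.422 — too small.
At y = 1.6 m: A R^(2/3) = 4.634 — close enough.

y_n = 1.6 m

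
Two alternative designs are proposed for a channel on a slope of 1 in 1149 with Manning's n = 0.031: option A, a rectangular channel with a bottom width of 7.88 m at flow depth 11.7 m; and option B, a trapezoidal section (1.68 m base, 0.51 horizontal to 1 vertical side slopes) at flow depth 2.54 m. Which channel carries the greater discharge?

channel A

Channel A: Flow area A = b·y = 7.88 × 11.7 = 92.2 m². Wetted perimeter P = b + 2y = 7.88 + 2×11.7 = 31.28 m. Hydraulic radius R = A/P = 92.2/31.28 = 2.947 m. Q_A = (1/0.031)·92.2·2.947^(2/3)·√0.0008703 = 180.4 m³/s.
Channel B: With bottom width b = 1.68 m and side slope z = 0.51: A = (b + zy)y = (1.68 + 0.51×2.54)×2.54 = 7.558 m²; P = b + 2y√(1+z²) = 1.68 + 2×2.54×1.123 = 7.383 m. Hydraulic radius R = A/P = 7.558/7.383 = 1.024 m. Q_B = (1/0.031)·7.558·1.024^(2/3)·√0.0008703 = 7.305 m³/s.
Q_A = 180.4 m³/s vs Q_B = 7.305 m³/s, so channel A carries more.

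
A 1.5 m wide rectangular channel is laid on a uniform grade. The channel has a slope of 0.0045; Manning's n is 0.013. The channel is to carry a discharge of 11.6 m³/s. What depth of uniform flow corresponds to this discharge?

Manning's equation rearranged: A R^(2/3) = nQ / (1·√S) = 0.013 × 11.6 / (√0.0045) = 2.248.
Try y = 2.79 m: A R^(2/3) = 2.948 — too large.
Try y = 1.88 m: A R^(2/3) = 1.861 — too small.
Try y = 2.21 m: A R^(2/3) = 2.252 — ≈ 2.248.

y_n = 2.21 m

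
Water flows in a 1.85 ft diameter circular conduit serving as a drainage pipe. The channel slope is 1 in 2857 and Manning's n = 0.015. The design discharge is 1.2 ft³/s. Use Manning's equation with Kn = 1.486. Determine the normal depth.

Manning's equation rearranged: A R^(2/3) = nQ / (1.486·√S) = 0.015 × 1.2 / (1.486 × √0.00035) = 0.6475.
Trying y = 0.913 ft: A R^(2/3) = 0.7861 — too large.
Trying y = 0.817 ft: A R^(2/3) = 0.6477 — close enough.

y_n = 0.817 ft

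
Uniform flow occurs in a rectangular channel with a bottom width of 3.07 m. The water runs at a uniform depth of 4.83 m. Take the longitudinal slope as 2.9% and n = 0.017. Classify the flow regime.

Flow area A = b·y = 3.07 × 4.83 = 14.83 m². Wetted perimeter P = b + 2y = 3.07 + 2×4.83 = 12.73 m.
Hydraulic radius R = A/P = 14.83/12.73 = 1.165 m.
V = (1/n) R^(2/3) √S = (1/0.017) × 1.165^(2/3) × √0.029 = 11.09 m/s. Hydraulic depth D_h = A/T = 14.83/3.07 = 4.83 m.
Froude number Fr = V/√(g·D_h) = 11.09/√(9.81×4.83) = 1.61, which is greater than 1, so the flow is supercritical.

supercritical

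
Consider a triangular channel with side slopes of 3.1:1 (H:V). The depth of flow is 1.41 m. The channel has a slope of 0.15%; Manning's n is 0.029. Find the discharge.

For a triangular section with side slope z = 3.1: A = zy² = 3.1×1.41² = 6.163 m²; P = 2y√(1+z²) = 2×1.41×3.257 = 9.186 m.
Hydraulic radius R = A/P = 6.163/9.186 = 0.671 m.
Manning's equation: Q = (1/n) A R^(2/3) S^(1/2) = (1/0.029) × 6.163 × 0.671^(2/3) × 0.0015^(1/2) = 6.31 m³/s.

Q = 6.31 m³/s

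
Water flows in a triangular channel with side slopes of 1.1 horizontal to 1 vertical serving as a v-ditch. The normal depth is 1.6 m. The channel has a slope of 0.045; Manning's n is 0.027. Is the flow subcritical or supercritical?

For a triangular section with side slope z = 1.1: A = zy² = 1.1×1.6² = 2.816 m²; P = 2y√(1+z²) = 2×1.6×1.487 = 4.757 m.
Hydraulic radius R = A/P = 2.816/4.757 = 0.592 m.
V = (1/n) R^(2/3) √S = (1/0.027) × 0.592^(2/3) × √0.045 = 5.539 m/s. Hydraulic depth D_h = A/T = 2.816/3.52 = 0.8 m.
Froude number Fr = V/√(g·D_h) = 5.539/√(9.81×0.8) = 1.98, which is greater than 1, so the flow is supercritical.

supercritical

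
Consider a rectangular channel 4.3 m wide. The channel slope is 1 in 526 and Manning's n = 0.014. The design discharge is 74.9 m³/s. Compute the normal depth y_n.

y_n = 4.38 m

Manning's equation rearranged: A R^(2/3) = nQ / (1·√S) = 0.014 × 74.9 / (√0.001901) = 24.05.
Try y = 5.37 m: A R^(2/3) = 30.73 — over.
Try y = 3.38 m: A R^(2/3) = 17.44 — short.
Try y = 4.38 m: A R^(2/3) = 24.04 — close enough.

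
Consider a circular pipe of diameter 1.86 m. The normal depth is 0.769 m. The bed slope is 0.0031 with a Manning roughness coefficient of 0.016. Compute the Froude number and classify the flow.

subcritical

For a circular section of diameter D = 1.86 m at depth y = 0.769 m, the central angle is θ = 2 arccos(1 − 2y/D) = 2.794 rad. Then A = (D²/8)(θ − sin θ) = 1.061 m² and P = Dθ/2 = 2.598 m.
Hydraulic radius R = A/P = 1.061/2.598 = 0.4082 m.
V = (1/n) R^(2/3) √S = (1/0.016) × 0.4082^(2/3) × √0.0031 = 1.915 m/s. Hydraulic depth D_h = A/T = 1.061/1.832 = 0.579 m.
Froude number Fr = V/√(g·D_h) = 1.915/√(9.81×0.579) = 0.804, which is less than 1, so the flow is subcritical.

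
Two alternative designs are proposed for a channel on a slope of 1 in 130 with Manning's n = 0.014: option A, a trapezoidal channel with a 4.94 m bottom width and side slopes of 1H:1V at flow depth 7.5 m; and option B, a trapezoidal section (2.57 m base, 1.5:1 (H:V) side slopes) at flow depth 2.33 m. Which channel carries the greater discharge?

Channel A: With bottom width b = 4.94 m and side slope z = 1: A = (b + zy)y = (4.94 + 1×7.5)×7.5 = 93.3 m²; P = b + 2y√(1+z²) = 4.94 + 2×7.5×1.414 = 26.15 m. Hydraulic radius R = A/P = 93.3/26.15 = 3.567 m. Q_A = (1/0.014)·93.3·3.567^(2/3)·√0.007692 = 1365 m³/s.
Channel B: With bottom width b = 2.57 m and side slope z = 1.5: A = (b + zy)y = (2.57 + 1.5×2.33)×2.33 = 14.13 m²; P = b + 2y√(1+z²) = 2.57 + 2×2.33×1.803 = 10.97 m. Hydraulic radius R = A/P = 14.13/10.97 = 1.288 m. Q_B = (1/0.014)·14.13·1.288^(2/3)·√0.007692 = 104.8 m³/s.
Q_A = 1365 m³/s vs Q_B = 104.8 m³/s, so channel A carries more.

channel A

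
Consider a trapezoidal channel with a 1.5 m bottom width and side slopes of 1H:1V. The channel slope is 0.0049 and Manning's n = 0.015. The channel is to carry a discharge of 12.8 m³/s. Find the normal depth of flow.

Manning's equation rearranged: A R^(2/3) = nQ / (1·√S) = 0.015 × 12.8 / (√0.0049) = 2.743.
Trying y = 1.57 m: A R^(2/3) = 4.193 — over.
Trying y = 1.27 m: A R^(2/3) = 2.749 — matches.

y_n = 1.27 m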